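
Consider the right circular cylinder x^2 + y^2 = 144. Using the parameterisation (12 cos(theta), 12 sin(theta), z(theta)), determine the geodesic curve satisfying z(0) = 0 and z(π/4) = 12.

Parameterise the cylinder of radius R = 12 as
    r(θ) = (12 cos θ, 12 sin θ, z(θ)).
The arc-length element is
    ds = sqrt(144 + (dz/dθ)^2) dθ,
so the Lagrangian is L = sqrt(144 + z'^2).
L depends on z' only, not on z or θ, so ∂L/∂z = 0 and
    ∂L/∂z' = z' / sqrt(144 + z'^2).
The Euler-Lagrange equation gives
    d/dθ( z' / sqrt(144 + z'^2) ) = 0,
so z' is constant. Integrating once:
    z(θ) = a θ + b,
a helix on the cylinder (a straight line when the cylinder is unrolled). The constants a, b are determined by the endpoint conditions.
With endpoint conditions z(0) = 0 and z(π/4) = 12: from z(0) = b we get b = 0, and a·π/4 + 0 = 12 gives a = 48/π, so
    z(θ) = (48/π) θ.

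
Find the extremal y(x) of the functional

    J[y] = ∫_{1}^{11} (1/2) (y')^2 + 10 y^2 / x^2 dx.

The Lagrangian is L = (1/2) (y')^2 + 10 y^2 / x^2.
Compute ∂L/∂y = 20y/x^2, ∂L/∂y' = y'.
The Euler-Lagrange equation d/dx(∂L/∂y') − ∂L/∂y = 0 reduces to
    y'' − 20/x^2 · y = 0  (x > 0).
Its general solution is
    y(x) = A x^5 + B x^(-4),
with A, B fixed by the endpoint conditions.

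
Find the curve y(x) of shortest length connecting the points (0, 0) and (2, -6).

Arc-length functional: J[y] = ∫ sqrt(1 + (y')^2) dx.
Lagrangian L = sqrt(1 + (y')^2) has no explicit y dependence, so ∂L/∂y = 0 and the Euler-Lagrange equation gives
    d/dx( y' / sqrt(1 + (y')^2) ) = 0  ⇒  y' / sqrt(1 + (y')^2) = const.
Hence y' is constant, so y(x) is affine.
Fitting the endpoints (0, 0) and (2, -6):
    slope m = ((-6) − 0) / (2 − 0) = -3,
    intercept c = 0 − m·0 = 0.
Extremal: y(x) = -3 x.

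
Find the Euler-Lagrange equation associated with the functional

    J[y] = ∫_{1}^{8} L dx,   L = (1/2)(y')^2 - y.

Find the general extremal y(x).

The Lagrangian is L = (1/2)(y')^2 - y.
∂L/∂y = -1.
∂L/∂y' = y'.
The Euler-Lagrange equation d/dx(∂L/∂y') − ∂L/∂y = 0 becomes:
    y'' + 1 = 0
General solution: y(x) = -x^2/2 + A x + B, where A and B are arbitrary constants fixed by the endpoint conditions.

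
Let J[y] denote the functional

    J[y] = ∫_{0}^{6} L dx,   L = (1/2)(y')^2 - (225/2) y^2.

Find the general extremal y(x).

The Lagrangian is L = (1/2)(y')^2 - (225/2) y^2.
∂L/∂y = -225y.
∂L/∂y' = y'.
The Euler-Lagrange equation d/dx(∂L/∂y') − ∂L/∂y = 0 becomes:
    y'' + 225 y = 0
General solution: y(x) = A sin(15x) + B cos(15x), where A and B are arbitrary constants fixed by the endpoint conditions.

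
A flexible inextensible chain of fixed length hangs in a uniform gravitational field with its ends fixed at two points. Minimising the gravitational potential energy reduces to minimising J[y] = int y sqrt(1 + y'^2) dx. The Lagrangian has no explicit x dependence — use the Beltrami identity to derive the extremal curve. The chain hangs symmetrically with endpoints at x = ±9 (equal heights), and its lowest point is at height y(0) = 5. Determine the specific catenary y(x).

The Lagrangian L(y, y') = y sqrt(1 + y'^2) has no explicit x dependence, so the Beltrami identity applies:
    L − y' ∂L/∂y' = C.
Compute ∂L/∂y' = y · y' / sqrt(1 + y'^2). Then
    L − y' ∂L/∂y'
    = y sqrt(1 + y'^2) − y · y'^2 / sqrt(1 + y'^2)
    = y (1 + y'^2 − y'^2) / sqrt(1 + y'^2)
    = y / sqrt(1 + y'^2) = C.
Squaring gives y^2 = C^2 (1 + y'^2), i.e.
    y'^2 = y^2 / C^2 − 1.
Separating variables,
    dy / sqrt(y^2 − C^2) = dx / C,
and integrating gives arccosh(y / C) = (x − a)/C, so
    y(x) = C cosh((x − a)/C),
the catenary. The constants C and a are fixed by the two endpoint conditions (and, for the hanging-chain problem, the length constraint selects C).
Now fit the given data. The endpoints x = ±9 are symmetric at equal height, so the catenary is even about its minimum: a = 0 and y(x) = C cosh(x/C). The lowest point is y(0) = C cosh(0) = C, and we are told y(0) = 5, so C = 5. Therefore
    y(x) = 5 cosh(x/5),
and at the endpoints
    y(±9) = 5 cosh(9/5).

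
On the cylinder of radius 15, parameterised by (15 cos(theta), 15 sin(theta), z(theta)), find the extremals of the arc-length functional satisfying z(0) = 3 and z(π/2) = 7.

Parameterise the cylinder of radius R = 15 as
    r(θ) = (15 cos θ, 15 sin θ, z(θ)).
The arc-length element is
    ds = sqrt(225 + (dz/dθ)^2) dθ,
so the Lagrangian is L = sqrt(225 + z'^2).
L depends on z' only, not on z or θ, so ∂L/∂z = 0 and
    ∂L/∂z' = z' / sqrt(225 + z'^2).
The Euler-Lagrange equation gives
    d/dθ( z' / sqrt(225 + z'^2) ) = 0,
so z' is constant. Integrating once:
    z(θ) = a θ + b,
a helix on the cylinder (a straight line when the cylinder is unrolled). The constants a, b are determined by the endpoint conditions.
With endpoint conditions z(0) = 3 and z(π/2) = 7: from z(0) = b we get b = 3, and a·π/2 + 3 = 7 gives a = 8/π, so
    z(θ) = (8/π) θ + 3.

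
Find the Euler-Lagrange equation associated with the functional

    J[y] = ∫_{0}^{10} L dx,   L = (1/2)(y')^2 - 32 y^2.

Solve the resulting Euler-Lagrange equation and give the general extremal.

The Lagrangian is L = (1/2)(y')^2 - 32 y^2.
∂L/∂y = -64y.
∂L/∂y' = y'.
The Euler-Lagrange equation d/dx(∂L/∂y') − ∂L/∂y = 0 becomes:
    y'' + 64 y = 0
General solution: y(x) = A sin(8x) + B cos(8x), where A and B are arbitrary constants fixed by the endpoint conditions.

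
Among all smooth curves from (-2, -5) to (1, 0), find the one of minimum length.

Arc-length functional: J[y] = ∫ sqrt(1 + (y')^2) dx.
Lagrangian L = sqrt(1 + (y')^2) has no explicit y dependence, so ∂L/∂y = 0 and the Euler-Lagrange equation gives
    d/dx( y' / sqrt(1 + (y')^2) ) = 0  ⇒  y' / sqrt(1 + (y')^2) = const.
Hence y' is constant, so y(x) is affine.
Fitting the endpoints (-2, -5) and (1, 0):
    slope m = (0 − (-5)) / (1 − (-2)) = 5/3,
    intercept c = (-5) − m·(-2) = -5/3.
Extremal: y(x) = (5/3) x - 5/3.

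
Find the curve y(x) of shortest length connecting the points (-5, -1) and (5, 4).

Arc-length functional: J[y] = ∫ sqrt(1 + (y')^2) dx.
Lagrangian L = sqrt(1 + (y')^2) has no explicit y dependence, so ∂L/∂y = 0 and the Euler-Lagrange equation gives
    d/dx( y' / sqrt(1 + (y')^2) ) = 0  ⇒  y' / sqrt(1 + (y')^2) = const.
Hence y' is constant, so y(x) is affine.
Fitting the endpoints (-5, -1) and (5, 4):
    slope m = (4 − (-1)) / (5 − (-5)) = 1/2,
    intercept c = (-1) − m·(-5) = 3/2.
Extremal: y(x) = (1/2) x + 3/2.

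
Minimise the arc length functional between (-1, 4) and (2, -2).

Arc-length functional: J[y] = ∫ sqrt(1 + (y')^2) dx.
Lagrangian L = sqrt(1 + (y')^2) has no explicit y dependence, so ∂L/∂y = 0 and the Euler-Lagrange equation gives
    d/dx( y' / sqrt(1 + (y')^2) ) = 0  ⇒  y' / sqrt(1 + (y')^2) = const.
Hence y' is constant, so y(x) is affine.
Fitting the endpoints (-1, 4) and (2, -2):
    slope m = ((-2) − 4) / (2 − (-1)) = -2,
    intercept c = 4 − m·(-1) = 2.
Extremal: y(x) = -2 x + 2.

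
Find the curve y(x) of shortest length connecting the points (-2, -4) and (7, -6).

Arc-length functional: J[y] = ∫ sqrt(1 + (y')^2) dx.
Lagrangian L = sqrt(1 + (y')^2) has no explicit y dependence, so ∂L/∂y = 0 and the Euler-Lagrange equation gives
    d/dx( y' / sqrt(1 + (y')^2) ) = 0  ⇒  y' / sqrt(1 + (y')^2) = const.
Hence y' is constant, so y(x) is affine.
Fitting the endpoints (-2, -4) and (7, -6):
    slope m = ((-6) − (-4)) / (7 − (-2)) = -2/9,
    intercept c = (-4) − m·(-2) = -40/9.
Extremal: y(x) = (-2/9) x - 40/9.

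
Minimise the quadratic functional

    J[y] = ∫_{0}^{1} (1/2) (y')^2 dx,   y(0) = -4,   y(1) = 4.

The Lagrangian is L = (1/2) (y')^2.
Compute ∂L/∂y = 0, ∂L/∂y' = y'.
The Euler-Lagrange equation d/dx(∂L/∂y') − ∂L/∂y = 0 reduces to
    y'' = 0.
Its general solution is
    y(x) = A x + B,
with A, B fixed by the endpoint conditions.
Applying the endpoint conditions y(0) = -4 and y(1) = 4: solve A·0 + B = -4 and A·1 + B = 4. Subtracting gives A(1 − 0) = 4 − -4, so A = 8, and B = -4 − A·0 = -4. Therefore
    y(x) = 8 x - 4.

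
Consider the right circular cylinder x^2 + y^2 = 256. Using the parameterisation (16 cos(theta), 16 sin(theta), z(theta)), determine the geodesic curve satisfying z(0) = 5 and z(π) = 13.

Parameterise the cylinder of radius R = 16 as
    r(θ) = (16 cos θ, 16 sin θ, z(θ)).
The arc-length element is
    ds = sqrt(256 + (dz/dθ)^2) dθ,
so the Lagrangian is L = sqrt(256 + z'^2).
L depends on z' only, not on z or θ, so ∂L/∂z = 0 and
    ∂L/∂z' = z' / sqrt(256 + z'^2).
The Euler-Lagrange equation gives
    d/dθ( z' / sqrt(256 + z'^2) ) = 0,
so z' is constant. Integrating once:
    z(θ) = a θ + b,
a helix on the cylinder (a straight line when the cylinder is unrolled). The constants a, b are determined by the endpoint conditions.
With endpoint conditions z(0) = 5 and z(π) = 13: from z(0) = b we get b = 5, and a·π + 5 = 13 gives a = 8/π, so
    z(θ) = (8/π) θ + 5.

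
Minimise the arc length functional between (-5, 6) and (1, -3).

Arc-length functional: J[y] = ∫ sqrt(1 + (y')^2) dx.
Lagrangian L = sqrt(1 + (y')^2) has no explicit y dependence, so ∂L/∂y = 0 and the Euler-Lagrange equation gives
    d/dx( y' / sqrt(1 + (y')^2) ) = 0  ⇒  y' / sqrt(1 + (y')^2) = const.
Hence y' is constant, so y(x) is affine.
Fitting the endpoints (-5, 6) and (1, -3):
    slope m = ((-3) − 6) / (1 − (-5)) = -3/2,
    intercept c = 6 − m·(-5) = -3/2.
Extremal: y(x) = (-3/2) x - 3/2.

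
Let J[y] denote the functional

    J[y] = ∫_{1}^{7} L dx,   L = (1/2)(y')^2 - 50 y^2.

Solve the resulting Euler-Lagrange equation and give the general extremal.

The Lagrangian is L = (1/2)(y')^2 - 50 y^2.
∂L/∂y = -100y.
∂L/∂y' = y'.
The Euler-Lagrange equation d/dx(∂L/∂y') − ∂L/∂y = 0 becomes:
    y'' + 100 y = 0
General solution: y(x) = A sin(10x) + B cos(10x), where A and B are arbitrary constants fixed by the endpoint conditions.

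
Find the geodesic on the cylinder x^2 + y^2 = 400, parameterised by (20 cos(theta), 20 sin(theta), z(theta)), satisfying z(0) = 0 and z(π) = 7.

Parameterise the cylinder of radius R = 20 as
    r(θ) = (20 cos θ, 20 sin θ, z(θ)).
The arc-length element is
    ds = sqrt(400 + (dz/dθ)^2) dθ,
so the Lagrangian is L = sqrt(400 + z'^2).
L depends on z' only, not on z or θ, so ∂L/∂z = 0 and
    ∂L/∂z' = z' / sqrt(400 + z'^2).
The Euler-Lagrange equation gives
    d/dθ( z' / sqrt(400 + z'^2) ) = 0,
so z' is constant. Integrating once:
    z(θ) = a θ + b,
a helix on the cylinder (a straight line when the cylinder is unrolled). The constants a, b are determined by the endpoint conditions.
With endpoint conditions z(0) = 0 and z(π) = 7: from z(0) = b we get b = 0, and a·π + 0 = 7 gives a = 7/π, so
    z(θ) = (7/π) θ.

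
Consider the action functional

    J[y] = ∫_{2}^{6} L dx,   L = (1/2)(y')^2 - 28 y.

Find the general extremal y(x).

The Lagrangian is L = (1/2)(y')^2 - 28 y.
∂L/∂y = -28.
∂L/∂y' = y'.
The Euler-Lagrange equation d/dx(∂L/∂y') − ∂L/∂y = 0 becomes:
    y'' + 28 = 0
General solution: y(x) = -14 x^2 + A x + B, where A and B are arbitrary constants fixed by the endpoint conditions.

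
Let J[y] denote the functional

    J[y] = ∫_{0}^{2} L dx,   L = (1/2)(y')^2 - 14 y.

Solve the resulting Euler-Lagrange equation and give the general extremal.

The Lagrangian is L = (1/2)(y')^2 - 14 y.
∂L/∂y = -14.
∂L/∂y' = y'.
The Euler-Lagrange equation d/dx(∂L/∂y') − ∂L/∂y = 0 becomes:
    y'' + 14 = 0
General solution: y(x) = -7 x^2 + A x + B, where A and B are arbitrary constants fixed by the endpoint conditions.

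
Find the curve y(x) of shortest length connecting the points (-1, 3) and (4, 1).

Arc-length functional: J[y] = ∫ sqrt(1 + (y')^2) dx.
Lagrangian L = sqrt(1 + (y')^2) has no explicit y dependence, so ∂L/∂y = 0 and the Euler-Lagrange equation gives
    d/dx( y' / sqrt(1 + (y')^2) ) = 0  ⇒  y' / sqrt(1 + (y')^2) = const.
Hence y' is constant, so y(x) is affine.
Fitting the endpoints (-1, 3) and (4, 1):
    slope m = (1 − 3) / (4 − (-1)) = -2/5,
    intercept c = 3 − m·(-1) = 13/5.
Extremal: y(x) = (-2/5) x + 13/5.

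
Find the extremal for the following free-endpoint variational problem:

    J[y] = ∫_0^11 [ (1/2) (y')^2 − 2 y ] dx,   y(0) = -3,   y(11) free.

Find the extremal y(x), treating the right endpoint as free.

The Lagrangian L = (1/2) (y')^2 − 2 y gives
    ∂L/∂y = −2,   ∂L/∂y' = y'.
Euler-Lagrange: d/dx(y') − (−2) = 0, i.e. y'' + 2 = 0, so
    y(x) = −(2/2) x^2 + C1 x + C2.
Fixed left endpoint y(0) = -3 ⇒ C2 = -3.
The right endpoint x = 11 is free, so the natural (transversality) condition is ∂L/∂y' |_{x=11} = 0, i.e. y'(11) = 0.
Compute y'(x) = −2 x + C1, so y'(11) = −22 + C1 = 0 ⇒ C1 = 22.
Therefore the extremal is
    y(x) = −x^2 + 22 x − 3.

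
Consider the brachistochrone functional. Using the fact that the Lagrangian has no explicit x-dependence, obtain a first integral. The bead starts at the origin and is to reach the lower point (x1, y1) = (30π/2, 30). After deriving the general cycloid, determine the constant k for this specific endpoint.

The Lagrangian L = sqrt((1 + y'^2) / y) has no explicit x dependence, so the Beltrami identity applies:
    L − y' ∂L/∂y' = C.
Compute ∂L/∂y' = y' / sqrt(y (1 + y'^2)).
Substitute:
    sqrt((1 + y'^2)/y) − y'·y' / sqrt(y (1 + y'^2))
    = (1 + y'^2) / sqrt(y (1 + y'^2)) − y'^2 / sqrt(y (1 + y'^2))
    = 1 / sqrt(y (1 + y'^2)) = C.
Squaring and rearranging gives the first integral
    y (1 + y'^2) = 1/C^2 =: k   (constant).
Solving this first-order ODE by the substitution
    y = (k/2)(1 − cos θ)
yields the cycloid parameterisation
    x(θ) = (k/2)(θ − sin θ),   y(θ) = (k/2)(1 − cos θ).
The constant k is fixed by the endpoint condition.
Now fit the given lower endpoint (x1, y1) = (30π/2, 30). At the bottom of the first arch (θ = π), the parametric equations give
    y(π) = (k/2)(1 − cos π) = k,
    x(π) = (k/2)(π − sin π) = kπ/2.
Matching y(π) = 30 gives k = 30, consistent with x(π) = 30π/2. Therefore the specific cycloid is
    x(θ) = (30/2)(θ − sin θ),   y(θ) = (30/2)(1 − cos θ).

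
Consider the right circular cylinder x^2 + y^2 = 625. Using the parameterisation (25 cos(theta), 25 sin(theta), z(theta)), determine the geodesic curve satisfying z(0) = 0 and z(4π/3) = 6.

Parameterise the cylinder of radius R = 25 as
    r(θ) = (25 cos θ, 25 sin θ, z(θ)).
The arc-length element is
    ds = sqrt(625 + (dz/dθ)^2) dθ,
so the Lagrangian is L = sqrt(625 + z'^2).
L depends on z' only, not on z or θ, so ∂L/∂z = 0 and
    ∂L/∂z' = z' / sqrt(625 + z'^2).
The Euler-Lagrange equation gives
    d/dθ( z' / sqrt(625 + z'^2) ) = 0,
so z' is constant. Integrating once:
    z(θ) = a θ + b,
a helix on the cylinder (a straight line when the cylinder is unrolled). The constants a, b are determined by the endpoint conditions.
With endpoint conditions z(0) = 0 and z(4π/3) = 6: from z(0) = b we get b = 0, and a·4π/3 + 0 = 6 gives a = 9/(2π), so
    z(θ) = (9/(2π)) θ.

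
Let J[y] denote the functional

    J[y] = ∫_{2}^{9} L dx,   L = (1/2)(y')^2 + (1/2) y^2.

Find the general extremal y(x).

The Lagrangian is L = (1/2)(y')^2 + (1/2) y^2.
∂L/∂y = y.
∂L/∂y' = y'.
The Euler-Lagrange equation d/dx(∂L/∂y') − ∂L/∂y = 0 becomes:
    y'' - y = 0
General solution: y(x) = A e^x + B e^(-x), where A and B are arbitrary constants fixed by the endpoint conditions.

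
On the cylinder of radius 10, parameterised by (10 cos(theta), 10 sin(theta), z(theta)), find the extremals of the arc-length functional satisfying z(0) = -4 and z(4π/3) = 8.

Parameterise the cylinder of radius R = 10 as
    r(θ) = (10 cos θ, 10 sin θ, z(θ)).
The arc-length element is
    ds = sqrt(100 + (dz/dθ)^2) dθ,
so the Lagrangian is L = sqrt(100 + z'^2).
L depends on z' only, not on z or θ, so ∂L/∂z = 0 and
    ∂L/∂z' = z' / sqrt(100 + z'^2).
The Euler-Lagrange equation gives
    d/dθ( z' / sqrt(100 + z'^2) ) = 0,
so z' is constant. Integrating once:
    z(θ) = a θ + b,
a helix on the cylinder (a straight line when the cylinder is unrolled). The constants a, b are determined by the endpoint conditions.
With endpoint conditions z(0) = -4 and z(4π/3) = 8: from z(0) = b we get b = -4, and a·4π/3 + -4 = 8 gives a = 9/π, so
    z(θ) = (9/π) θ − 4.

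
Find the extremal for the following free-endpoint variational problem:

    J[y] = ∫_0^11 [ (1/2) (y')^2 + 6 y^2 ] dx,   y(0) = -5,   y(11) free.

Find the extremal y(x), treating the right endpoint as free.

The Lagrangian L = (1/2) (y')^2 + 6 y^2 gives
    ∂L/∂y = 12 y,   ∂L/∂y' = y'.
Euler-Lagrange: y'' − 12 y = 0.
With k = sqrt(12), the general solution is
    y(x) = A cosh(sqrt(12) x) + B sinh(sqrt(12) x).
Fixed left endpoint y(0) = -5 ⇒ A = -5.
The right endpoint x = 11 is free, so the natural (transversality) condition is ∂L/∂y' |_{x=11} = 0, i.e. y'(11) = 0.
Compute y'(x) = A k sinh(k x) + B k cosh(k x), so
    y'(11) = A k sinh(k·11) + B k cosh(k·11) = 0
    ⇒ B = −A tanh(k·11) = 5 tanh(sqrt(12)·11).
Therefore the extremal is
    y(x) = −5 cosh(sqrt(12) x) + 5 tanh(sqrt(12)·11) sinh(sqrt(12) x).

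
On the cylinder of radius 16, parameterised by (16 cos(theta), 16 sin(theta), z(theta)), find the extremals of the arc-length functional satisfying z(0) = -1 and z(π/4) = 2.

Parameterise the cylinder of radius R = 16 as
    r(θ) = (16 cos θ, 16 sin θ, z(θ)).
The arc-length element is
    ds = sqrt(256 + (dz/dθ)^2) dθ,
so the Lagrangian is L = sqrt(256 + z'^2).
L depends on z' only, not on z or θ, so ∂L/∂z = 0 and
    ∂L/∂z' = z' / sqrt(256 + z'^2).
The Euler-Lagrange equation gives
    d/dθ( z' / sqrt(256 + z'^2) ) = 0,
so z' is constant. Integrating once:
    z(θ) = a θ + b,
a helix on the cylinder (a straight line when the cylinder is unrolled). The constants a, b are determined by the endpoint conditions.
With endpoint conditions z(0) = -1 and z(π/4) = 2: from z(0) = b we get b = -1, and a·π/4 + -1 = 2 gives a = 12/π, so
    z(θ) = (12/π) θ − 1.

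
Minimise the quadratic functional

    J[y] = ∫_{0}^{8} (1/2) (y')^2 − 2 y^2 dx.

The Lagrangian is L = (1/2) (y')^2 − 2 y^2.
Compute ∂L/∂y = -4y, ∂L/∂y' = y'.
The Euler-Lagrange equation d/dx(∂L/∂y') − ∂L/∂y = 0 reduces to
    y'' + 4 y = 0.
Its general solution is
    y(x) = A sin(2x) + B cos(2x),
with A, B fixed by the endpoint conditions.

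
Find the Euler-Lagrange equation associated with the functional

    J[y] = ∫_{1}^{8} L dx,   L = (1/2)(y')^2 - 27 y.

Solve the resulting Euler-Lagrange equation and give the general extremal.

The Lagrangian is L = (1/2)(y')^2 - 27 y.
∂L/∂y = -27.
∂L/∂y' = y'.
The Euler-Lagrange equation d/dx(∂L/∂y') − ∂L/∂y = 0 becomes:
    y'' + 27 = 0
General solution: y(x) = -(27/2) x^2 + A x + B, where A and B are arbitrary constants fixed by the endpoint conditions.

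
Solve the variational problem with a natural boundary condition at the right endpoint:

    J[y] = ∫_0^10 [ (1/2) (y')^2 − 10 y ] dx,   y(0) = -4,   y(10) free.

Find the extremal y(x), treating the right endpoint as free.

The Lagrangian L = (1/2) (y')^2 − 10 y gives
    ∂L/∂y = −10,   ∂L/∂y' = y'.
Euler-Lagrange: d/dx(y') − (−10) = 0, i.e. y'' + 10 = 0, so
    y(x) = −(10/2) x^2 + C1 x + C2.
Fixed left endpoint y(0) = -4 ⇒ C2 = -4.
The right endpoint x = 10 is free, so the natural (transversality) condition is ∂L/∂y' |_{x=10} = 0, i.e. y'(10) = 0.
Compute y'(x) = −10 x + C1, so y'(10) = −100 + C1 = 0 ⇒ C1 = 100.
Therefore the extremal is
    y(x) = −5 x^2 + 100 x − 4.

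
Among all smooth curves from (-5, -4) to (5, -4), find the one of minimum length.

Arc-length functional: J[y] = ∫ sqrt(1 + (y')^2) dx.
Lagrangian L = sqrt(1 + (y')^2) has no explicit y dependence, so ∂L/∂y = 0 and the Euler-Lagrange equation gives
    d/dx( y' / sqrt(1 + (y')^2) ) = 0  ⇒  y' / sqrt(1 + (y')^2) = const.
Hence y' is constant, so y(x) is affine.
Fitting the endpoints (-5, -4) and (5, -4):
    slope m = ((-4) − (-4)) / (5 − (-5)) = 0,
    intercept c = (-4) − m·(-5) = -4.
Extremal: y(x) = -4.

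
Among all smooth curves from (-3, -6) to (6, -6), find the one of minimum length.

Arc-length functional: J[y] = ∫ sqrt(1 + (y')^2) dx.
Lagrangian L = sqrt(1 + (y')^2) has no explicit y dependence, so ∂L/∂y = 0 and the Euler-Lagrange equation gives
    d/dx( y' / sqrt(1 + (y')^2) ) = 0  ⇒  y' / sqrt(1 + (y')^2) = const.
Hence y' is constant, so y(x) is affine.
Fitting the endpoints (-3, -6) and (6, -6):
    slope m = ((-6) − (-6)) / (6 − (-3)) = 0,
    intercept c = (-6) − m·(-3) = -6.
Extremal: y(x) = -6.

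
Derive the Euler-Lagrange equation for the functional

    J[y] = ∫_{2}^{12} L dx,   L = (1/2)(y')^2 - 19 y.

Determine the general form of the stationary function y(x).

The Lagrangian is L = (1/2)(y')^2 - 19 y.
∂L/∂y = -19.
∂L/∂y' = y'.
The Euler-Lagrange equation d/dx(∂L/∂y') − ∂L/∂y = 0 becomes:
    y'' + 19 = 0
General solution: y(x) = -(19/2) x^2 + A x + B, where A and B are arbitrary constants fixed by the endpoint conditions.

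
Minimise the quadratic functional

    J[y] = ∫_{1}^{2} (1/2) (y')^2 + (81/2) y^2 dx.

The Lagrangian is L = (1/2) (y')^2 + (81/2) y^2.
Compute ∂L/∂y = 81y, ∂L/∂y' = y'.
The Euler-Lagrange equation d/dx(∂L/∂y') − ∂L/∂y = 0 reduces to
    y'' − 81 y = 0.
Its general solution is
    y(x) = A e^(9x) + B e^(−9x),
with A, B fixed by the endpoint conditions.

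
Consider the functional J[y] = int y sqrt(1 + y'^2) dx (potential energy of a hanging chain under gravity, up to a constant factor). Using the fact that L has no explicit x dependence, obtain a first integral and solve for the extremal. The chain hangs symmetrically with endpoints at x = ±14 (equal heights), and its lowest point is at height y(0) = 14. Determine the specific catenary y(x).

The Lagrangian L(y, y') = y sqrt(1 + y'^2) has no explicit x dependence, so the Beltrami identity applies:
    L − y' ∂L/∂y' = C.
Compute ∂L/∂y' = y · y' / sqrt(1 + y'^2). Then
    L − y' ∂L/∂y'
    = y sqrt(1 + y'^2) − y · y'^2 / sqrt(1 + y'^2)
    = y (1 + y'^2 − y'^2) / sqrt(1 + y'^2)
    = y / sqrt(1 + y'^2) = C.
Squaring gives y^2 = C^2 (1 + y'^2), i.e.
    y'^2 = y^2 / C^2 − 1.
Separating variables,
    dy / sqrt(y^2 − C^2) = dx / C,
and integrating gives arccosh(y / C) = (x − a)/C, so
    y(x) = C cosh((x − a)/C),
the catenary. The constants C and a are fixed by the two endpoint conditions (and, for the hanging-chain problem, the length constraint selects C).
Now fit the given data. The endpoints x = ±14 are symmetric at equal height, so the catenary is even about its minimum: a = 0 and y(x) = C cosh(x/C). The lowest point is y(0) = C cosh(0) = C, and we are told y(0) = 14, so C = 14. Therefore
    y(x) = 14 cosh(x/14),
and at the endpoints
    y(±14) = 14 cosh(14/14).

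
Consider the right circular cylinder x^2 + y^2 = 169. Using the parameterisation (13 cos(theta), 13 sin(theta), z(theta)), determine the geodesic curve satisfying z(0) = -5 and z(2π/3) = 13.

Parameterise the cylinder of radius R = 13 as
    r(θ) = (13 cos θ, 13 sin θ, z(θ)).
The arc-length element is
    ds = sqrt(169 + (dz/dθ)^2) dθ,
so the Lagrangian is L = sqrt(169 + z'^2).
L depends on z' only, not on z or θ, so ∂L/∂z = 0 and
    ∂L/∂z' = z' / sqrt(169 + z'^2).
The Euler-Lagrange equation gives
    d/dθ( z' / sqrt(169 + z'^2) ) = 0,
so z' is constant. Integrating once:
    z(θ) = a θ + b,
a helix on the cylinder (a straight line when the cylinder is unrolled). The constants a, b are determined by the endpoint conditions.
With endpoint conditions z(0) = -5 and z(2π/3) = 13: from z(0) = b we get b = -5, and a·2π/3 + -5 = 13 gives a = 27/π, so
    z(θ) = (27/π) θ − 5.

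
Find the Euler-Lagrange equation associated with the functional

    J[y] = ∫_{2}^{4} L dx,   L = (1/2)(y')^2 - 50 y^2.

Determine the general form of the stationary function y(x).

The Lagrangian is L = (1/2)(y')^2 - 50 y^2.
∂L/∂y = -100y.
∂L/∂y' = y'.
The Euler-Lagrange equation d/dx(∂L/∂y') − ∂L/∂y = 0 becomes:
    y'' + 100 y = 0
General solution: y(x) = A sin(10x) + B cos(10x), where A and B are arbitrary constants fixed by the endpoint conditions.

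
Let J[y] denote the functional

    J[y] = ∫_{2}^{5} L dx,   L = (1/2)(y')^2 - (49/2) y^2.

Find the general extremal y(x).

The Lagrangian is L = (1/2)(y')^2 - (49/2) y^2.
∂L/∂y = -49y.
∂L/∂y' = y'.
The Euler-Lagrange equation d/dx(∂L/∂y') − ∂L/∂y = 0 becomes:
    y'' + 49 y = 0
General solution: y(x) = A sin(7x) + B cos(7x), where A and B are arbitrary constants fixed by the endpoint conditions.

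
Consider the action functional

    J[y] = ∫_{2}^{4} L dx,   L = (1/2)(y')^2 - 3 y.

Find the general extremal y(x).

The Lagrangian is L = (1/2)(y')^2 - 3 y.
∂L/∂y = -3.
∂L/∂y' = y'.
The Euler-Lagrange equation d/dx(∂L/∂y') − ∂L/∂y = 0 becomes:
    y'' + 3 = 0
General solution: y(x) = -(3/2) x^2 + A x + B, where A and B are arbitrary constants fixed by the endpoint conditions.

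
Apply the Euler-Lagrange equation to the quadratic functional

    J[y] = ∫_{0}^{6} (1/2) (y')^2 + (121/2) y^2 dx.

The Lagrangian is L = (1/2) (y')^2 + (121/2) y^2.
Compute ∂L/∂y = 121y, ∂L/∂y' = y'.
The Euler-Lagrange equation d/dx(∂L/∂y') − ∂L/∂y = 0 reduces to
    y'' − 121 y = 0.
Its general solution is
    y(x) = A e^(11x) + B e^(−11x),
with A, B fixed by the endpoint conditions.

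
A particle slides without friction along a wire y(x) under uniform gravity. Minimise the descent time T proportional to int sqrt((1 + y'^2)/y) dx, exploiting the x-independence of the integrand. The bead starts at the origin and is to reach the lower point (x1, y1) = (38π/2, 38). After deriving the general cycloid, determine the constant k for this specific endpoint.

The Lagrangian L = sqrt((1 + y'^2) / y) has no explicit x dependence, so the Beltrami identity applies:
    L − y' ∂L/∂y' = C.
Compute ∂L/∂y' = y' / sqrt(y (1 + y'^2)).
Substitute:
    sqrt((1 + y'^2)/y) − y'·y' / sqrt(y (1 + y'^2))
    = (1 + y'^2) / sqrt(y (1 + y'^2)) − y'^2 / sqrt(y (1 + y'^2))
    = 1 / sqrt(y (1 + y'^2)) = C.
Squaring and rearranging gives the first integral
    y (1 + y'^2) = 1/C^2 =: k   (constant).
Solving this first-order ODE by the substitution
    y = (k/2)(1 − cos θ)
yields the cycloid parameterisation
    x(θ) = (k/2)(θ − sin θ),   y(θ) = (k/2)(1 − cos θ).
The constant k is fixed by the endpoint condition.
Now fit the given lower endpoint (x1, y1) = (38π/2, 38). At the bottom of the first arch (θ = π), the parametric equations give
    y(π) = (k/2)(1 − cos π) = k,
    x(π) = (k/2)(π − sin π) = kπ/2.
Matching y(π) = 38 gives k = 38, consistent with x(π) = 38π/2. Therefore the specific cycloid is
    x(θ) = (38/2)(θ − sin θ),   y(θ) = (38/2)(1 − cos θ).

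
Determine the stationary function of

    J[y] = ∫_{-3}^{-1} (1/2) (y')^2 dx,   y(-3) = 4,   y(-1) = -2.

The Lagrangian is L = (1/2) (y')^2.
Compute ∂L/∂y = 0, ∂L/∂y' = y'.
The Euler-Lagrange equation d/dx(∂L/∂y') − ∂L/∂y = 0 reduces to
    y'' = 0.
Its general solution is
    y(x) = A x + B,
with A, B fixed by the endpoint conditions.
Applying the endpoint conditions y(-3) = 4 and y(-1) = -2: solve A·-3 + B = 4 and A·-1 + B = -2. Subtracting gives A(-1 − -3) = -2 − 4, so A = -3, and B = 4 − A·-3 = -5. Therefore
    y(x) = -3 x - 5.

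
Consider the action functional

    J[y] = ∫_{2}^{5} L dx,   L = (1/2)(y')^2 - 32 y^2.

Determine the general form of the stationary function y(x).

The Lagrangian is L = (1/2)(y')^2 - 32 y^2.
∂L/∂y = -64y.
∂L/∂y' = y'.
The Euler-Lagrange equation d/dx(∂L/∂y') − ∂L/∂y = 0 becomes:
    y'' + 64 y = 0
General solution: y(x) = A sin(8x) + B cos(8x), where A and B are arbitrary constants fixed by the endpoint conditions.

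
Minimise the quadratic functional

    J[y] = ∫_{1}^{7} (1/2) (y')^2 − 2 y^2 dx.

The Lagrangian is L = (1/2) (y')^2 − 2 y^2.
Compute ∂L/∂y = -4y, ∂L/∂y' = y'.
The Euler-Lagrange equation d/dx(∂L/∂y') − ∂L/∂y = 0 reduces to
    y'' + 4 y = 0.
Its general solution is
    y(x) = A sin(2x) + B cos(2x),
with A, B fixed by the endpoint conditions.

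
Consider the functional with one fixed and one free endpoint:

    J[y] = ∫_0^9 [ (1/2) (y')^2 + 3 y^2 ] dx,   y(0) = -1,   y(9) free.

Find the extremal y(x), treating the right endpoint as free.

The Lagrangian L = (1/2) (y')^2 + 3 y^2 gives
    ∂L/∂y = 6 y,   ∂L/∂y' = y'.
Euler-Lagrange: y'' − 6 y = 0.
With k = sqrt(6), the general solution is
    y(x) = A cosh(sqrt(6) x) + B sinh(sqrt(6) x).
Fixed left endpoint y(0) = -1 ⇒ A = -1.
The right endpoint x = 9 is free, so the natural (transversality) condition is ∂L/∂y' |_{x=9} = 0, i.e. y'(9) = 0.
Compute y'(x) = A k sinh(k x) + B k cosh(k x), so
    y'(9) = A k sinh(k·9) + B k cosh(k·9) = 0
    ⇒ B = −A tanh(k·9) = tanh(sqrt(6)·9).
Therefore the extremal is
    y(x) = −cosh(sqrt(6) x) + tanh(sqrt(6)·9) sinh(sqrt(6) x).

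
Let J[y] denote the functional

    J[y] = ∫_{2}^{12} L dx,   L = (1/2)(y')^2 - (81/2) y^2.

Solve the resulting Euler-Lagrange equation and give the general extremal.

The Lagrangian is L = (1/2)(y')^2 - (81/2) y^2.
∂L/∂y = -81y.
∂L/∂y' = y'.
The Euler-Lagrange equation d/dx(∂L/∂y') − ∂L/∂y = 0 becomes:
    y'' + 81 y = 0
General solution: y(x) = A sin(9x) + B cos(9x), where A and B are arbitrary constants fixed by the endpoint conditions.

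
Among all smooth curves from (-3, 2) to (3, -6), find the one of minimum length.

Arc-length functional: J[y] = ∫ sqrt(1 + (y')^2) dx.
Lagrangian L = sqrt(1 + (y')^2) has no explicit y dependence, so ∂L/∂y = 0 and the Euler-Lagrange equation gives
    d/dx( y' / sqrt(1 + (y')^2) ) = 0  ⇒  y' / sqrt(1 + (y')^2) = const.
Hence y' is constant, so y(x) is affine.
Fitting the endpoints (-3, 2) and (3, -6):
    slope m = ((-6) − 2) / (3 − (-3)) = -4/3,
    intercept c = 2 − m·(-3) = -2.
Extremal: y(x) = (-4/3) x - 2.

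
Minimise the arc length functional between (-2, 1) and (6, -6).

Arc-length functional: J[y] = ∫ sqrt(1 + (y')^2) dx.
Lagrangian L = sqrt(1 + (y')^2) has no explicit y dependence, so ∂L/∂y = 0 and the Euler-Lagrange equation gives
    d/dx( y' / sqrt(1 + (y')^2) ) = 0  ⇒  y' / sqrt(1 + (y')^2) = const.
Hence y' is constant, so y(x) is affine.
Fitting the endpoints (-2, 1) and (6, -6):
    slope m = ((-6) − 1) / (6 − (-2)) = -7/8,
    intercept c = 1 − m·(-2) = -3/4.
Extremal: y(x) = (-7/8) x - 3/4.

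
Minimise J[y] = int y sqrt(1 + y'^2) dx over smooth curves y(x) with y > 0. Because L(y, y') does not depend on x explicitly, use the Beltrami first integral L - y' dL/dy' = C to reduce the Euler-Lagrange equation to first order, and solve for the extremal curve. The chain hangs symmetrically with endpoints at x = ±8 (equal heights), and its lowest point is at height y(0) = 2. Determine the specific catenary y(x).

The Lagrangian L(y, y') = y sqrt(1 + y'^2) has no explicit x dependence, so the Beltrami identity applies:
    L − y' ∂L/∂y' = C.
Compute ∂L/∂y' = y · y' / sqrt(1 + y'^2). Then
    L − y' ∂L/∂y'
    = y sqrt(1 + y'^2) − y · y'^2 / sqrt(1 + y'^2)
    = y (1 + y'^2 − y'^2) / sqrt(1 + y'^2)
    = y / sqrt(1 + y'^2) = C.
Squaring gives y^2 = C^2 (1 + y'^2), i.e.
    y'^2 = y^2 / C^2 − 1.
Separating variables,
    dy / sqrt(y^2 − C^2) = dx / C,
and integrating gives arccosh(y / C) = (x − a)/C, so
    y(x) = C cosh((x − a)/C),
the catenary. The constants C and a are fixed by the two endpoint conditions (and, for the hanging-chain problem, the length constraint selects C).
Now fit the given data. The endpoints x = ±8 are symmetric at equal height, so the catenary is even about its minimum: a = 0 and y(x) = C cosh(x/C). The lowest point is y(0) = C cosh(0) = C, and we are told y(0) = 2, so C = 2. Therefore
    y(x) = 2 cosh(x/2),
and at the endpoints
    y(±8) = 2 cosh(8/2).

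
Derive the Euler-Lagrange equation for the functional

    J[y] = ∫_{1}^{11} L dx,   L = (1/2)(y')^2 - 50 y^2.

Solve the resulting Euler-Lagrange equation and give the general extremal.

The Lagrangian is L = (1/2)(y')^2 - 50 y^2.
∂L/∂y = -100y.
∂L/∂y' = y'.
The Euler-Lagrange equation d/dx(∂L/∂y') − ∂L/∂y = 0 becomes:
    y'' + 100 y = 0
General solution: y(x) = A sin(10x) + B cos(10x), where A and B are arbitrary constants fixed by the endpoint conditions.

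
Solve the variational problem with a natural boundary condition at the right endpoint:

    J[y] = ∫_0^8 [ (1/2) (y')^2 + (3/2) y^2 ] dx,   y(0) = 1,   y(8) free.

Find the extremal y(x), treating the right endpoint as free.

The Lagrangian L = (1/2) (y')^2 + (3/2) y^2 gives
    ∂L/∂y = 3 y,   ∂L/∂y' = y'.
Euler-Lagrange: y'' − 3 y = 0.
With k = sqrt(3), the general solution is
    y(x) = A cosh(sqrt(3) x) + B sinh(sqrt(3) x).
Fixed left endpoint y(0) = 1 ⇒ A = 1.
The right endpoint x = 8 is free, so the natural (transversality) condition is ∂L/∂y' |_{x=8} = 0, i.e. y'(8) = 0.
Compute y'(x) = A k sinh(k x) + B k cosh(k x), so
    y'(8) = A k sinh(k·8) + B k cosh(k·8) = 0
    ⇒ B = −A tanh(k·8) = − tanh(sqrt(3)·8).
Therefore the extremal is
    y(x) = cosh(sqrt(3) x) − tanh(sqrt(3)·8) sinh(sqrt(3) x).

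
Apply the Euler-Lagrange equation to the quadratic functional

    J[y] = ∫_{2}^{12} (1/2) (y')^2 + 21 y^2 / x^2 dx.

The Lagrangian is L = (1/2) (y')^2 + 21 y^2 / x^2.
Compute ∂L/∂y = 42y/x^2, ∂L/∂y' = y'.
The Euler-Lagrange equation d/dx(∂L/∂y') − ∂L/∂y = 0 reduces to
    y'' − 42/x^2 · y = 0  (x > 0).
Its general solution is
    y(x) = A x^7 + B x^(-6),
with A, B fixed by the endpoint conditions.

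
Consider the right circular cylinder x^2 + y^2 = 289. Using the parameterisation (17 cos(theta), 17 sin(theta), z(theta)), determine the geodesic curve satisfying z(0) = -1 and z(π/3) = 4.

Parameterise the cylinder of radius R = 17 as
    r(θ) = (17 cos θ, 17 sin θ, z(θ)).
The arc-length element is
    ds = sqrt(289 + (dz/dθ)^2) dθ,
so the Lagrangian is L = sqrt(289 + z'^2).
L depends on z' only, not on z or θ, so ∂L/∂z = 0 and
    ∂L/∂z' = z' / sqrt(289 + z'^2).
The Euler-Lagrange equation gives
    d/dθ( z' / sqrt(289 + z'^2) ) = 0,
so z' is constant. Integrating once:
    z(θ) = a θ + b,
a helix on the cylinder (a straight line when the cylinder is unrolled). The constants a, b are determined by the endpoint conditions.
With endpoint conditions z(0) = -1 and z(π/3) = 4: from z(0) = b we get b = -1, and a·π/3 + -1 = 4 gives a = 15/π, so
    z(θ) = (15/π) θ − 1.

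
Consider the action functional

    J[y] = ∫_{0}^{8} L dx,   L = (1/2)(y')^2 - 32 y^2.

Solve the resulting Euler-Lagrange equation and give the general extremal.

The Lagrangian is L = (1/2)(y')^2 - 32 y^2.
∂L/∂y = -64y.
∂L/∂y' = y'.
The Euler-Lagrange equation d/dx(∂L/∂y') − ∂L/∂y = 0 becomes:
    y'' + 64 y = 0
General solution: y(x) = A sin(8x) + B cos(8x), where A and B are arbitrary constants fixed by the endpoint conditions.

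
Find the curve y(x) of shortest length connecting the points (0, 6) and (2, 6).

Arc-length functional: J[y] = ∫ sqrt(1 + (y')^2) dx.
Lagrangian L = sqrt(1 + (y')^2) has no explicit y dependence, so ∂L/∂y = 0 and the Euler-Lagrange equation gives
    d/dx( y' / sqrt(1 + (y')^2) ) = 0  ⇒  y' / sqrt(1 + (y')^2) = const.
Hence y' is constant, so y(x) is affine.
Fitting the endpoints (0, 6) and (2, 6):
    slope m = (6 − 6) / (2 − 0) = 0,
    intercept c = 6 − m·0 = 6.
Extremal: y(x) = 6.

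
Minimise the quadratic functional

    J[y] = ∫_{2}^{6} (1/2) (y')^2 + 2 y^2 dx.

The Lagrangian is L = (1/2) (y')^2 + 2 y^2.
Compute ∂L/∂y = 4y, ∂L/∂y' = y'.
The Euler-Lagrange equation d/dx(∂L/∂y') − ∂L/∂y = 0 reduces to
    y'' − 4 y = 0.
Its general solution is
    y(x) = A e^(2x) + B e^(−2x),
with A, B fixed by the endpoint conditions.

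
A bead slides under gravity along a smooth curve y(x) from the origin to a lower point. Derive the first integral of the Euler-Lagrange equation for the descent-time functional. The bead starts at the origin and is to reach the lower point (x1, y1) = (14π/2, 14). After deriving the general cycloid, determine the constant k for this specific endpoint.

The Lagrangian L = sqrt((1 + y'^2) / y) has no explicit x dependence, so the Beltrami identity applies:
    L − y' ∂L/∂y' = C.
Compute ∂L/∂y' = y' / sqrt(y (1 + y'^2)).
Substitute:
    sqrt((1 + y'^2)/y) − y'·y' / sqrt(y (1 + y'^2))
    = (1 + y'^2) / sqrt(y (1 + y'^2)) − y'^2 / sqrt(y (1 + y'^2))
    = 1 / sqrt(y (1 + y'^2)) = C.
Squaring and rearranging gives the first integral
    y (1 + y'^2) = 1/C^2 =: k   (constant).
Solving this first-order ODE by the substitution
    y = (k/2)(1 − cos θ)
yields the cycloid parameterisation
    x(θ) = (k/2)(θ − sin θ),   y(θ) = (k/2)(1 − cos θ).
The constant k is fixed by the endpoint condition.
Now fit the given lower endpoint (x1, y1) = (14π/2, 14). At the bottom of the first arch (θ = π), the parametric equations give
    y(π) = (k/2)(1 − cos π) = k,
    x(π) = (k/2)(π − sin π) = kπ/2.
Matching y(π) = 14 gives k = 14, consistent with x(π) = 14π/2. Therefore the specific cycloid is
    x(θ) = (14/2)(θ − sin θ),   y(θ) = (14/2)(1 − cos θ).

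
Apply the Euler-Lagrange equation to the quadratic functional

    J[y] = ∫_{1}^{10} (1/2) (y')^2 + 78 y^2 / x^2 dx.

The Lagrangian is L = (1/2) (y')^2 + 78 y^2 / x^2.
Compute ∂L/∂y = 156y/x^2, ∂L/∂y' = y'.
The Euler-Lagrange equation d/dx(∂L/∂y') − ∂L/∂y = 0 reduces to
    y'' − 156/x^2 · y = 0  (x > 0).
Its general solution is
    y(x) = A x^13 + B x^(-12),
with A, B fixed by the endpoint conditions.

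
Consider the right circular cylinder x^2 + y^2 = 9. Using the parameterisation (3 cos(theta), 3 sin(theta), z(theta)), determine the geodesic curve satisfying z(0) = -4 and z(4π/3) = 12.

Parameterise the cylinder of radius R = 3 as
    r(θ) = (3 cos θ, 3 sin θ, z(θ)).
The arc-length element is
    ds = sqrt(9 + (dz/dθ)^2) dθ,
so the Lagrangian is L = sqrt(9 + z'^2).
L depends on z' only, not on z or θ, so ∂L/∂z = 0 and
    ∂L/∂z' = z' / sqrt(9 + z'^2).
The Euler-Lagrange equation gives
    d/dθ( z' / sqrt(9 + z'^2) ) = 0,
so z' is constant. Integrating once:
    z(θ) = a θ + b,
a helix on the cylinder (a straight line when the cylinder is unrolled). The constants a, b are determined by the endpoint conditions.
With endpoint conditions z(0) = -4 and z(4π/3) = 12: from z(0) = b we get b = -4, and a·4π/3 + -4 = 12 gives a = 12/π, so
    z(θ) = (12/π) θ − 4.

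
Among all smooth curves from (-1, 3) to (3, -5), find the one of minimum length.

Arc-length functional: J[y] = ∫ sqrt(1 + (y')^2) dx.
Lagrangian L = sqrt(1 + (y')^2) has no explicit y dependence, so ∂L/∂y = 0 and the Euler-Lagrange equation gives
    d/dx( y' / sqrt(1 + (y')^2) ) = 0  ⇒  y' / sqrt(1 + (y')^2) = const.
Hence y' is constant, so y(x) is affine.
Fitting the endpoints (-1, 3) and (3, -5):
    slope m = ((-5) − 3) / (3 − (-1)) = -2,
    intercept c = 3 − m·(-1) = 1.
Extremal: y(x) = -2 x + 1.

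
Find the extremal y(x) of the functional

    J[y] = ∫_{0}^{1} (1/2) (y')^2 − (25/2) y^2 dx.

The Lagrangian is L = (1/2) (y')^2 − (25/2) y^2.
Compute ∂L/∂y = -25y, ∂L/∂y' = y'.
The Euler-Lagrange equation d/dx(∂L/∂y') − ∂L/∂y = 0 reduces to
    y'' + 25 y = 0.
Its general solution is
    y(x) = A sin(5x) + B cos(5x),
with A, B fixed by the endpoint conditions.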